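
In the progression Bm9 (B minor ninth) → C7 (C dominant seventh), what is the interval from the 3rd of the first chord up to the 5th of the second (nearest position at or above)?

perfect fourth

Bm9 (B minor ninth) has D as its 3rd, and C7 (C dominant seventh) has G as its 5th.
Counting 4 letters and 5 half steps from D gives a perfect fourth.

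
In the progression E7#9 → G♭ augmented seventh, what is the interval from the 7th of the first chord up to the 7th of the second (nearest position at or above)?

diminished 3rd

E7#9 has D as its 7th, and G♭ augmented seventh has F♭ as its 7th.
From D to F♭: 2 semitones over a third = diminished.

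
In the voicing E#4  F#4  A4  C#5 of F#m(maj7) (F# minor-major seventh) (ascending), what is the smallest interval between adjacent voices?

m2

Adjacent intervals: E#4→F#4 = minor second; F#4→A4 = minor third; A4→C#5 = major third.
The smallest is E#4 to F#4, a minor second (1 semitone).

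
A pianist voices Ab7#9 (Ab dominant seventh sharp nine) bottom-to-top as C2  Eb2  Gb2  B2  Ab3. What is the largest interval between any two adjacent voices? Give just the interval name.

Adjacent intervals: C2→Eb2 = minor third; Eb2→Gb2 = minor third; Gb2→B2 = augmented third; B2→Ab3 = diminished seventh.
The largest is B2 to Ab3, a diminished seventh (9 semitones).

d7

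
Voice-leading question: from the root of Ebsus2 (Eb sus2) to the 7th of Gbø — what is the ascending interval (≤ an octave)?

Ebsus2 (Eb sus2) has Eb as its root, and Gbø has Fb as its 7th.
From Eb to Fb: 1 semitone over a second = minor.

minor 2nd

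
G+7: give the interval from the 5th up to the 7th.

The chord tones of G7#5 are G B D# F.
5th = D#; 7th = F.
D# up to F is 2 semitones, a whole step narrower than a major third, so the interval is diminished.

diminished third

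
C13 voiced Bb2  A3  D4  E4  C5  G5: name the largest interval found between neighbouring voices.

Adjacent intervals: Bb2→A3 = major seventh; A3→D4 = perfect fourth; D4→E4 = major second; E4→C5 = minor sixth; C5→G5 = perfect fifth.
The largest is Bb2 to A3, a major seventh (11 semitones).

major seventh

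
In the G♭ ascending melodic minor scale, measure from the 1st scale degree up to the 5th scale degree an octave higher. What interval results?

perfect 12th

Spelling the G♭ ascending melodic minor scale: G♭ A♭ B𝄫 C♭ D♭ E♭ F.
That puts G♭ below D♭.
Counting 12 letters and 19 half steps from G♭ gives a perfect twelfth.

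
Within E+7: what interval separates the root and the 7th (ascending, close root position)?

minor 7th

The chord tones of Eaug7 (E augmented seventh) are E-G♯-B♯-D.
The root is E and the 7th is D.
From E to D: 10 semitones over a seventh = minor.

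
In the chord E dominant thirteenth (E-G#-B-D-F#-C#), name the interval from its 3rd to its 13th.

So we need the interval from G# up to C#.
From G# to C# is 17 semitones, exactly the perfect eleventh.

perfect eleventh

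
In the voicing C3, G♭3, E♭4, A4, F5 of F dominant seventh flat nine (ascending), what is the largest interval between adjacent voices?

M6

Adjacent intervals: C3→G♭3 = diminished fifth; G♭3→E♭4 = major sixth; E♭4→A4 = augmented fourth; A4→F5 = minor sixth.
The largest is G♭3 to E♭4, a major sixth (9 semitones).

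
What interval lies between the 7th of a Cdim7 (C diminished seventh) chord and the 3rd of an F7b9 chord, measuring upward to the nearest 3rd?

A7

Cdim7 (C diminished seventh) has Bbb as its 7th, and F7b9 has A as its 3rd.
From Bbb to A: 12 semitones over a seventh = augmented.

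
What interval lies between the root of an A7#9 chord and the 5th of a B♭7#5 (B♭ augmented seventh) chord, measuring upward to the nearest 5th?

major sixth

The root of A7#9 is A; the 5th of B♭7#5 (B♭ augmented seventh) is F♯.
A up to F♯ spans 6 letter names and 9 semitones — a major sixth.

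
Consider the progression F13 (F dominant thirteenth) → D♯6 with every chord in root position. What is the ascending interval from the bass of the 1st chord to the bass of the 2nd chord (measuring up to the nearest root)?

augmented 6th

The roots are F and D♯.
F up to D♯ is 10 semitones, a half step wider than a major sixth, so the interval is augmented.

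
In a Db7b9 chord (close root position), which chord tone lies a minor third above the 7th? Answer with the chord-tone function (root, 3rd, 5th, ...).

Spelling the chord: Db, F, Ab, Cb, Ebb.
The 7th is Cb. A minor third above Cb is Ebb.
Ebb is the chord's 9th.

9th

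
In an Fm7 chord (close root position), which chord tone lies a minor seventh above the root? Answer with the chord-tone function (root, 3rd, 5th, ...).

Spelling the chord: F, Ab, C, Eb.
The root is F. A minor seventh above F is Eb.
Eb is the chord's 7th.

7th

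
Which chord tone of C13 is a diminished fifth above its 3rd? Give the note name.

Spelling the chord: C–E–G–Bb–D–A.
The 3rd is E. A diminished fifth above E is Bb.
Bb is the chord's 7th.

Bb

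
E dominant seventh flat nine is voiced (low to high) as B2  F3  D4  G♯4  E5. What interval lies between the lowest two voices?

Those voices are B2 and F3.
5 letter names make it a fifth; at 6 semitones (a half step narrower than perfect) the quality is diminished.

diminished fifth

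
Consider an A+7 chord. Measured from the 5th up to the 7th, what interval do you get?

A augmented seventh: A C# E# G.
So we need the interval from E# up to G.
3 letter names make it a third; at 2 semitones (a whole step narrower than major) the quality is diminished.

diminished third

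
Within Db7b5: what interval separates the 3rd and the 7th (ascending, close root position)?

diminished fifth

Spelling the chord: Db–F–Abb–Cb.
The 3rd is F and the 7th is Cb.
F up to Cb is 6 semitones, a half step narrower than a perfect fifth, so the interval is diminished.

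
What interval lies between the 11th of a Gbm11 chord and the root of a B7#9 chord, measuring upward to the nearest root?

A7

The 11th of Gbm11 is Cb; the root of B7#9 is B.
7 letter names make it a seventh; at 12 semitones (a half step wider than major) the quality is augmented.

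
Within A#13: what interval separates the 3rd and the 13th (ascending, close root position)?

perfect eleventh

A#13 is spelled A# C## E# G# B# F##.
So we need the interval from C## up to F##.
Counting 11 letters and 17 half steps from C## gives a perfect eleventh.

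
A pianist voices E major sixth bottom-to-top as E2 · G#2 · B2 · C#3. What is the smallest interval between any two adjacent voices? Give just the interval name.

Adjacent intervals: E2→G#2 = major third; G#2→B2 = minor third; B2→C#3 = major second.
The smallest is B2 to C#3, a major second (2 semitones).

major second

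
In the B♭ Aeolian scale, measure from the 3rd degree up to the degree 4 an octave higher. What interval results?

The scale runs B♭ C D♭ E♭ F G♭ A♭.
3rd degree = D♭; degree 4 (up an octave) = E♭.
Counting 9 letters and 14 half steps from D♭ gives a major ninth.

major ninth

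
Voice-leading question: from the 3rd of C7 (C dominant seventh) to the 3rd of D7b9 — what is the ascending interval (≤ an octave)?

major second

C7 (C dominant seventh) has E as its 3rd, and D7b9 has F♯ as its 3rd.
Counting 2 letters and 2 half steps from E gives a major second.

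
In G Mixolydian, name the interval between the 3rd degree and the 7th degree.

diminished fifth

G mixolydian: G A B C D E F.
The 3rd degree is B and the 7th scale degree is F.
5 letter names make it a fifth; at 6 semitones (a half step narrower than perfect) the quality is diminished.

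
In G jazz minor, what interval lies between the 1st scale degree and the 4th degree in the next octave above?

The scale runs G A Bb C D E F#.
So we need the interval from G up to C.
G up to C spans 11 letter names and 17 semitones — a perfect eleventh.

perfect eleventh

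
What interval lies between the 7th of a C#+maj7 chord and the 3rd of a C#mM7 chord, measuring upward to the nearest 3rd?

diminished fourth

C#+maj7 has B# as its 7th, and C#mM7 has E as its 3rd.
4 letter names make it a fourth; at 4 semitones (a half step narrower than perfect) the quality is diminished.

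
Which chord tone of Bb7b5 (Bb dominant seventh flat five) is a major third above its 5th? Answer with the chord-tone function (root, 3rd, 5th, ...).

7th

Bb dominant seventh flat five is spelled Bb-D-Fb-Ab.
The 5th is Fb. A major third above Fb is Ab.
Ab is the chord's 7th.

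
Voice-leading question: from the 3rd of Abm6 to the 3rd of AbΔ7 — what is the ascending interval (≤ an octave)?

augmented unison

Abm6 has Cb as its 3rd, and AbΔ7 has C as its 3rd.
From Cb to C: 1 semitone over a unison = augmented.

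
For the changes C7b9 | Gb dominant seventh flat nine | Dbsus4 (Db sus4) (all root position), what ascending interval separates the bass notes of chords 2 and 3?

perfect 5th

The roots are Gb and Db.
Counting 5 letters and 7 half steps from Gb gives a perfect fifth.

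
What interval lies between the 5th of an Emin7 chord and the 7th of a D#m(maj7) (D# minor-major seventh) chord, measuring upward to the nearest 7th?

Emin7 has B as its 5th, and D#m(maj7) (D# minor-major seventh) has C## as its 7th.
From B to C##: 3 semitones over a second = augmented.

augmented second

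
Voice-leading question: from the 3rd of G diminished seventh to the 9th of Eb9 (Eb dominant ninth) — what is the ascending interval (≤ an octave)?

The 3rd of G diminished seventh is Bb; the 9th of Eb9 (Eb dominant ninth) is F.
Counting 5 letters and 7 half steps from Bb gives a perfect fifth.

perfect 5th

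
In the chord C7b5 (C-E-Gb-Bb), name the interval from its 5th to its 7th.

major 3rd

So we need the interval from Gb up to Bb.
From Gb to Bb is 4 semitones, exactly the major third.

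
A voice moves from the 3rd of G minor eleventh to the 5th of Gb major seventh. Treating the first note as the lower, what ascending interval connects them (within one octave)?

minor 3rd

G minor eleventh has Bb as its 3rd, and Gb major seventh has Db as its 5th.
Bb up to Db is 3 semitones, a half step narrower than a major third, so the interval is minor.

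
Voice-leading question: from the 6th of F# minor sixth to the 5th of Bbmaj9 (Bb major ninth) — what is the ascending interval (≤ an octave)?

diminished third

F# minor sixth has D# as its 6th, and Bbmaj9 (Bb major ninth) has F as its 5th.
3 letter names make it a third; at 2 semitones (a whole step narrower than major) the quality is diminished.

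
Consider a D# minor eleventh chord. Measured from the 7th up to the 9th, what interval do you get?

major third

Spelling the chord: D#, F#, A#, C#, E#, G#.
The 7th is C# and the 9th is E#.
Counting 3 letters and 4 half steps from C# gives a major third.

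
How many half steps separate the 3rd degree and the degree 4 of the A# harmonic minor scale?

2

The scale is A# B# C# D# E# F# G##.
C# up to D# is a major second — 2 semitones.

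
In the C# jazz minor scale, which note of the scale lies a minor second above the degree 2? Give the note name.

The scale is C# D# E F# G# A# B#.
The degree 2 is D#; a minor second above that is E — scale degree 3.

E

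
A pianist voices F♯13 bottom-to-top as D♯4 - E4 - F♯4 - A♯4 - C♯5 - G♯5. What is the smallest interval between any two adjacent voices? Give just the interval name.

minor second

Adjacent intervals: D♯4→E4 = minor second; E4→F♯4 = major second; F♯4→A♯4 = major third; A♯4→C♯5 = minor third; C♯5→G♯5 = perfect fifth.
The smallest is D♯4 to E4, a minor second (1 semitone).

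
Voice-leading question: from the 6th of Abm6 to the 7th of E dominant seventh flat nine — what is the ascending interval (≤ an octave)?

major sixth

The 6th of Abm6 is F; the 7th of E dominant seventh flat nine is D.
From F to D is 9 semitones, exactly the major sixth.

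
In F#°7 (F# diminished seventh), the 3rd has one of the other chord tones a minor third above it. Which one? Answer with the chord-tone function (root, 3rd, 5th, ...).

F#°7: F#–A–C–Eb.
The 3rd is A. A minor third above A is C.
C is the chord's 5th.

5th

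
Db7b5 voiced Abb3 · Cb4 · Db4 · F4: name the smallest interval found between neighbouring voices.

Adjacent intervals: Abb3→Cb4 = major third; Cb4→Db4 = major second; Db4→F4 = major third.
The smallest is Cb4 to Db4, a major second (2 semitones).

major second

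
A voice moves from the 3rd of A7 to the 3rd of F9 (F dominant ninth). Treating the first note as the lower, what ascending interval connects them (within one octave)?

A7 has C# as its 3rd, and F9 (F dominant ninth) has A as its 3rd.
6 letter names make it a sixth; at 8 semitones (a half step narrower than major) the quality is minor.

minor sixth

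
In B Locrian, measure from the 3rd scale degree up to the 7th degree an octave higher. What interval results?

perfect twelfth

B locrian: B C D E F G A.
So we need the interval from D up to A.
Counting 12 letters and 19 half steps from D gives a perfect twelfth.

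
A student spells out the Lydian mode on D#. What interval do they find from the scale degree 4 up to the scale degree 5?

minor second

D# lydian: D# E# F## G## A# B# C##.
The scale degree 4 is G## and the 5th degree is A#.
2 letter names make it a second; at 1 semitone (a half step narrower than major) the quality is minor.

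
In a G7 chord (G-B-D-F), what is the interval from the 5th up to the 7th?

m3

5th = D; 7th = F.
From D to F: 3 semitones over a third = minor.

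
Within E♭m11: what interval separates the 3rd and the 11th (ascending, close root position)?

E♭m11 is spelled E♭–G♭–B♭–D♭–F–A♭.
The 3rd is G♭ and the 11th is A♭.
Counting 9 letters and 14 half steps from G♭ gives a major ninth.

major ninth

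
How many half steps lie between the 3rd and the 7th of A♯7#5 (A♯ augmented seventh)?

Spelling the chord: A♯ C𝄪 E𝄪 G♯.
C𝄪 to G♯ is a diminished fifth: 6 semitones.

6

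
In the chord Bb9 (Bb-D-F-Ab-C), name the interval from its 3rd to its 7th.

diminished fifth

So we need the interval from D up to Ab.
5 letter names make it a fifth; at 6 semitones (a half step narrower than perfect) the quality is diminished.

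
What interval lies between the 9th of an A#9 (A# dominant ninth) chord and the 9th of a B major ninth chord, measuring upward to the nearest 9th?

m2

The 9th of A#9 (A# dominant ninth) is B#; the 9th of B major ninth is C#.
B# up to C# is 1 semitone, a half step narrower than a major second, so the interval is minor.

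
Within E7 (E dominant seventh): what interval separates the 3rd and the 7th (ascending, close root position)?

diminished fifth

The chord tones of E7 (E dominant seventh) are E-G♯-B-D.
That puts G♯ below D.
From G♯ to D: 6 semitones over a fifth = diminished.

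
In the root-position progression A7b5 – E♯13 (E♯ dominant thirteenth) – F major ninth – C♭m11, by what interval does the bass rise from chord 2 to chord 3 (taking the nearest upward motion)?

The roots are E♯ and F.
From E♯ to F: 0 semitones over a second = diminished.

diminished 2nd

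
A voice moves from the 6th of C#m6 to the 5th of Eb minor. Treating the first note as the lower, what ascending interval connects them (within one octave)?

d2

The 6th of C#m6 is A#; the 5th of Eb minor is Bb.
From A# to Bb: 0 semitones over a second = diminished.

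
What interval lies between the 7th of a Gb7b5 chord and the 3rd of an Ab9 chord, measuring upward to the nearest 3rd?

A5

The 7th of Gb7b5 is Fb; the 3rd of Ab9 is C.
Fb up to C is 8 semitones, a half step wider than a perfect fifth, so the interval is augmented.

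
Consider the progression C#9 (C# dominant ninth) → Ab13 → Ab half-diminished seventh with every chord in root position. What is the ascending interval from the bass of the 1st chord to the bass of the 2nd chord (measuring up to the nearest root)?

diminished sixth

The roots are C# and Ab.
From C# to Ab: 7 semitones over a sixth = diminished.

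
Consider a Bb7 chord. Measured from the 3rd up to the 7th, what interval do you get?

diminished fifth

Bb7 is spelled Bb D F Ab.
That puts D below Ab.
5 letter names make it a fifth; at 6 semitones (a half step narrower than perfect) the quality is diminished.
This 3–7 tritone is the characteristic tension at the heart of the dominant sound.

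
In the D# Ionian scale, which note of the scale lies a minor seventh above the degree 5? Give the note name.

G#

The scale is D# E# F## G# A# B# C##.
The degree 5 is A#; a minor seventh above that is G# — scale degree 4.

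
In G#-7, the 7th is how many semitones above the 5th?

Spelling the chord: G#-B-D#-F#.
D# to F# is a minor third: 3 semitones.

3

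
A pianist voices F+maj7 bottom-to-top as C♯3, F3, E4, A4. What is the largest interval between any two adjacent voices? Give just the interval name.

major 7th

Adjacent intervals: C♯3→F3 = diminished fourth; F3→E4 = major seventh; E4→A4 = perfect fourth.
The largest is F3 to E4, a major seventh (11 semitones).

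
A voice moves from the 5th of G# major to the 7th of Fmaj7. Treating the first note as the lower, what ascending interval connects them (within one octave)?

m2

The 5th of G# major is D#; the 7th of Fmaj7 is E.
2 letter names make it a second; at 1 semitone (a half step narrower than major) the quality is minor.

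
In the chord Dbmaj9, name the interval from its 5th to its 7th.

major third

The chord tones of Db major ninth are Db F Ab C Eb.
So we need the interval from Ab up to C.
Ab up to C spans 3 letter names and 4 semitones — a major third.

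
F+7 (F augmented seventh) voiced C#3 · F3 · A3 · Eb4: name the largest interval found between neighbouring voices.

diminished fifth

Adjacent intervals: C#3→F3 = diminished fourth; F3→A3 = major third; A3→Eb4 = diminished fifth.
The largest is A3 to Eb4, a diminished fifth (6 semitones).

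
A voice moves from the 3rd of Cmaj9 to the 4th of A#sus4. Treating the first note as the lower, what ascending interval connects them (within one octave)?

major seventh

Cmaj9 has E as its 3rd, and A#sus4 has D# as its 4th.
Counting 7 letters and 11 half steps from E gives a major seventh.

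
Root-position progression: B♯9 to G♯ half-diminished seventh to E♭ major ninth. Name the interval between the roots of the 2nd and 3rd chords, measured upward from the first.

The roots are G♯ and E♭.
From G♯ to E♭: 7 semitones over a sixth = diminished.

diminished sixth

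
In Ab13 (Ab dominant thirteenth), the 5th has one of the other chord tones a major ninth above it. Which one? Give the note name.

Ab13 is spelled Ab C Eb Gb Bb F.
The 5th is Eb. A major ninth above Eb is F.
F is the chord's 13th.

F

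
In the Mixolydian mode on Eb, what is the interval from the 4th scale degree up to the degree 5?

M2

Eb mixolydian: Eb F G Ab Bb C Db.
That puts Ab below Bb.
Ab up to Bb spans 2 letter names and 2 semitones — a major second.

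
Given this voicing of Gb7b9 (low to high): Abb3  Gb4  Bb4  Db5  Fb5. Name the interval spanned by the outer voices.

The outer voices are Abb3 and Fb5.
From Abb to Fb is 21 semitones, exactly the major thirteenth.

major thirteenth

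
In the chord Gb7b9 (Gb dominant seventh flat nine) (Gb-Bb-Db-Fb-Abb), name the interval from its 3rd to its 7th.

The 3rd is Bb and the 7th is Fb.
Bb up to Fb is 6 semitones, a half step narrower than a perfect fifth, so the interval is diminished.

diminished 5th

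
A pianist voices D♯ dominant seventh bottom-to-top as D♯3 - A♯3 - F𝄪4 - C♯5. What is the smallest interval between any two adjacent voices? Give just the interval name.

Adjacent intervals: D♯3→A♯3 = perfect fifth; A♯3→F𝄪4 = major sixth; F𝄪4→C♯5 = diminished fifth.
The smallest is F𝄪4 to C♯5, a diminished fifth (6 semitones).

diminished 5th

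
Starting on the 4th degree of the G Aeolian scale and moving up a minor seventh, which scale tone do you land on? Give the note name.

The scale is G A Bb C D Eb F.
The 4th degree is C; a minor seventh above that is Bb — scale degree 3.

Bb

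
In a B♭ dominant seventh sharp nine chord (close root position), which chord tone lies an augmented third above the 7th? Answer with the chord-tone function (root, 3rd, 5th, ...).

Spelling the chord: B♭ D F A♭ C♯.
The 7th is A♭. An augmented third above A♭ is C♯.
C♯ is the chord's 9th.

9th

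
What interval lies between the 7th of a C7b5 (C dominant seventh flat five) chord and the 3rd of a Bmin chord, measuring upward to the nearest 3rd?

C7b5 (C dominant seventh flat five) has B♭ as its 7th, and Bmin has D as its 3rd.
B♭ up to D spans 3 letter names and 4 semitones — a major third.

major third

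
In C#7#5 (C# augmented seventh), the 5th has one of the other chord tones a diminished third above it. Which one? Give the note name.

C#+7: C# E# G## B.
The 5th is G##. A diminished third above G## is B.
B is the chord's 7th.

B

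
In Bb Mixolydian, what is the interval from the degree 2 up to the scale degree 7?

minor 6th

Bb mixolydian: Bb C D Eb F G Ab.
That puts C below Ab.
From C to Ab: 8 semitones over a sixth = minor.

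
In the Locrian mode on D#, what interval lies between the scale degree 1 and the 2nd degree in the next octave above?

Spelling the Locrian mode on D#: D# E F# G# A B C#.
The scale degree 1 is D# and the 2nd scale degree (up an octave) is E.
From D# to E: 13 semitones over a ninth = minor.

minor ninth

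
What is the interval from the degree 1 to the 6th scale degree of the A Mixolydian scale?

major sixth

The scale runs A B C# D E F# G.
The degree 1 is A and the 6th degree is F#.
A up to F# spans 6 letter names and 9 semitones — a major sixth.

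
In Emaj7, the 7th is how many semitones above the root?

11

The chord tones of EM7 are E–G#–B–D#.
E to D# is a major seventh: 11 semitones.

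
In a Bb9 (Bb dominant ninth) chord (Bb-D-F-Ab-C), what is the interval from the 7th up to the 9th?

major 3rd

7th = Ab; 9th = C.
From Ab to C is 4 semitones, exactly the major third.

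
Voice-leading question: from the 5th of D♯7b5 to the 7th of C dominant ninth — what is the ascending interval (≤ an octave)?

D♯7b5 has A as its 5th, and C dominant ninth has B♭ as its 7th.
2 letter names make it a second; at 1 semitone (a half step narrower than major) the quality is minor.

m2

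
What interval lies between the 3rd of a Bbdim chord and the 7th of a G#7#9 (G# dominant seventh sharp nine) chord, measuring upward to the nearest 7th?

Bbdim has Db as its 3rd, and G#7#9 (G# dominant seventh sharp nine) has F# as its 7th.
3 letter names make it a third; at 5 semitones (a half step wider than major) the quality is augmented.

augmented third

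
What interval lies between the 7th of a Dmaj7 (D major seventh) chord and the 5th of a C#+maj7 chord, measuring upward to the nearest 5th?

A5

Dmaj7 (D major seventh) has C# as its 7th, and C#+maj7 has G## as its 5th.
C# up to G## is 8 semitones, a half step wider than a perfect fifth, so the interval is augmented.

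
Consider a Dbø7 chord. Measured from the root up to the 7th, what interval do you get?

Spelling the chord: Db, Fb, Abb, Cb.
The root is Db and the 7th is Cb.
Db up to Cb is 10 semitones, a half step narrower than a major seventh, so the interval is minor.

minor 7th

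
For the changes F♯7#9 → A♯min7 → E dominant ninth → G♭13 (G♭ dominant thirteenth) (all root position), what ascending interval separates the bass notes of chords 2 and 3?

The roots are A♯ and E.
A♯ up to E is 6 semitones, a half step narrower than a perfect fifth, so the interval is diminished.

diminished fifth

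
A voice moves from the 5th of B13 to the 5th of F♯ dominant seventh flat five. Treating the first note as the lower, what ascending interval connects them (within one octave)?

B13 has F♯ as its 5th, and F♯ dominant seventh flat five has C as its 5th.
From F♯ to C: 6 semitones over a fifth = diminished.

d5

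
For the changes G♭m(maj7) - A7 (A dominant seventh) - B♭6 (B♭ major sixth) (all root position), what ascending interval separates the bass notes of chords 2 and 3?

minor second

The roots are A and B♭.
A up to B♭ is 1 semitone, a half step narrower than a major second, so the interval is minor.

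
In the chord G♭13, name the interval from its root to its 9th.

G♭13 (G♭ dominant thirteenth): G♭ B♭ D♭ F♭ A♭ E♭.
So we need the interval from G♭ up to A♭.
From G♭ to A♭ is 14 semitones, exactly the major ninth.

M9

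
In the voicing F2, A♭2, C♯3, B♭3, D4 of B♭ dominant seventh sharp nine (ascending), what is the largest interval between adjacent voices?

diminished 7th

Adjacent intervals: F2→A♭2 = minor third; A♭2→C♯3 = augmented third; C♯3→B♭3 = diminished seventh; B♭3→D4 = major third.
The largest is C♯3 to B♭3, a diminished seventh (9 semitones).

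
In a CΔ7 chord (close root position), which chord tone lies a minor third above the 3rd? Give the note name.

The chord tones of CM7 (C major seventh) are C E G B.
The 3rd is E. A minor third above E is G.
G is the chord's 5th.

G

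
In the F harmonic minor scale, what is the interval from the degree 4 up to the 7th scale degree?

augmented 4th

Spelling the F harmonic minor scale: F G A♭ B♭ C D♭ E.
The degree 4 is B♭ and the 7th scale degree is E.
From B♭ to E: 6 semitones over a fourth = augmented.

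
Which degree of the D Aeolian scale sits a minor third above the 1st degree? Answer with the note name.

The scale is D E F G A Bb C.
The 1st degree is D; a minor third above that is F — scale degree 3.

F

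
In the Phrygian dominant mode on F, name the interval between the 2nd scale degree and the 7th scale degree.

major sixth

The scale runs F Gb A Bb C Db Eb.
The 2nd scale degree is Gb and the scale degree 7 is Eb.
Gb up to Eb spans 6 letter names and 9 semitones — a major sixth.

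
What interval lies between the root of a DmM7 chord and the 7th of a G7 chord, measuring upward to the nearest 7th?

m3

DmM7 has D as its root, and G7 has F as its 7th.
D up to F is 3 semitones, a half step narrower than a major third, so the interval is minor.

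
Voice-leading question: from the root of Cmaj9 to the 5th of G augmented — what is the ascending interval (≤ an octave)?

augmented second

The root of Cmaj9 is C; the 5th of G augmented is D#.
2 letter names make it a second; at 3 semitones (a half step wider than major) the quality is augmented.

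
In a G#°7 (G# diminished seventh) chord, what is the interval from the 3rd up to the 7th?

G#°7 is spelled G#-B-D-F.
3rd = B; 7th = F.
From B to F: 6 semitones over a fifth = diminished.

d5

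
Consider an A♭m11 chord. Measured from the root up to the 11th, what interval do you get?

perfect eleventh

The chord tones of A♭m11 are A♭, C♭, E♭, G♭, B♭, D♭.
That puts A♭ below D♭.
From A♭ to D♭ is 17 semitones, exactly the perfect eleventh.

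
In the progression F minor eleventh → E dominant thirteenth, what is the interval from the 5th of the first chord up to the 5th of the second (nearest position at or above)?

The 5th of F minor eleventh is C; the 5th of E dominant thirteenth is B.
From C to B is 11 semitones, exactly the major seventh.

major seventh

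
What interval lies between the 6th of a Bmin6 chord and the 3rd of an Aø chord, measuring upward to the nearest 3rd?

Bmin6 has G# as its 6th, and Aø has C as its 3rd.
4 letter names make it a fourth; at 4 semitones (a half step narrower than perfect) the quality is diminished.

diminished fourth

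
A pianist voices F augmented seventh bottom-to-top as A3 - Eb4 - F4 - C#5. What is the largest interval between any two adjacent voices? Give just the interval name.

augmented 5th

Adjacent intervals: A3→Eb4 = diminished fifth; Eb4→F4 = major second; F4→C#5 = augmented fifth.
The largest is F4 to C#5, an augmented fifth (8 semitones).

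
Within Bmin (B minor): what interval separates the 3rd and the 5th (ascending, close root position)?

major 3rd

B minor: B D F♯.
So we need the interval from D up to F♯.
Counting 3 letters and 4 half steps from D gives a major third.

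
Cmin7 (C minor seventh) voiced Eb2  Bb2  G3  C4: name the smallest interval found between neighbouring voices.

perfect fourth

Adjacent intervals: Eb2→Bb2 = perfect fifth; Bb2→G3 = major sixth; G3→C4 = perfect fourth.
The smallest is G3 to C4, a perfect fourth (5 semitones).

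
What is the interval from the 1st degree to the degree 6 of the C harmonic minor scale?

C harmonic minor: C D E♭ F G A♭ B.
The 1st degree is C and the scale degree 6 is A♭.
C up to A♭ is 8 semitones, a half step narrower than a major sixth, so the interval is minor.

minor 6th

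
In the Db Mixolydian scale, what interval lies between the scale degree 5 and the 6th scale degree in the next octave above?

major ninth

Db mixolydian: Db Eb F Gb Ab Bb Cb.
So we need the interval from Ab up to Bb.
From Ab to Bb is 14 semitones, exactly the major ninth.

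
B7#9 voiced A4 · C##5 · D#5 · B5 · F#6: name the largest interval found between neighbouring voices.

Adjacent intervals: A4→C##5 = augmented third; C##5→D#5 = minor second; D#5→B5 = minor sixth; B5→F#6 = perfect fifth.
The largest is D#5 to B5, a minor sixth (8 semitones).

minor sixth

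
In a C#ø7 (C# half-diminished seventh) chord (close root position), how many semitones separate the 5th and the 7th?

C#m7b5 (C# half-diminished seventh): C#-E-G-B.
G to B is a major third: 4 semitones.

4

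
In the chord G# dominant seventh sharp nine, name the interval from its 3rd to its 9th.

G#7#9 is spelled G#–B#–D#–F#–A##.
That puts B# below A##.
From B# to A## is 11 semitones, exactly the major seventh.

M7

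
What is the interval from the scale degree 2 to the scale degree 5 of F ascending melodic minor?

perfect 4th

The scale runs F G A♭ B♭ C D E.
The scale degree 2 is G and the 5th scale degree is C.
Counting 4 letters and 5 half steps from G gives a perfect fourth.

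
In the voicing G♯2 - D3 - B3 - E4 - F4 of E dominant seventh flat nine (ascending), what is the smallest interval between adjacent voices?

minor second

Adjacent intervals: G♯2→D3 = diminished fifth; D3→B3 = major sixth; B3→E4 = perfect fourth; E4→F4 = minor second.
The smallest is E4 to F4, a minor second (1 semitone).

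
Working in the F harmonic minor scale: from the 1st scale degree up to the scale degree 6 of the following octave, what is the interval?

F harmonic minor: F G Ab Bb C Db E.
1st scale degree = F; 6th degree (up an octave) = Db.
13 letter names make it a thirteenth; at 20 semitones (a half step narrower than major) the quality is minor.

minor thirteenth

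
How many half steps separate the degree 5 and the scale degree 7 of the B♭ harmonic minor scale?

4

The scale is B♭ C D♭ E♭ F G♭ A.
F up to A is a major third — 4 semitones.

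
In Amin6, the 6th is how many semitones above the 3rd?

6

The chord tones of Amin6 are A-C-E-F♯.
C to F♯ is an augmented fourth: 6 semitones.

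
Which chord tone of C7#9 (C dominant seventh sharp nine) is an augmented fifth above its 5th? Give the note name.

D#

C7#9: C-E-G-Bb-D#.
The 5th is G. An augmented fifth above G is D#.
D# is the chord's 9th.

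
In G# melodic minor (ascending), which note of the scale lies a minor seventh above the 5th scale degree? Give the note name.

The scale is G# A# B C# D# E# F##.
The 5th scale degree is D#; a minor seventh above that is C# — scale degree 4.

C#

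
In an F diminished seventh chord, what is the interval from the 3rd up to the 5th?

m3

The chord tones of F diminished seventh are F–Ab–Cb–Ebb.
The 3rd is Ab and the 5th is Cb.
3 letter names make it a third; at 3 semitones (a half step narrower than major) the quality is minor.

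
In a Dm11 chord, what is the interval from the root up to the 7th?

Dm11: D F A C E G.
That puts D below C.
From D to C: 10 semitones over a seventh = minor.

m7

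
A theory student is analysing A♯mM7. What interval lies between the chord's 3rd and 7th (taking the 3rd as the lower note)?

augmented fifth

The chord tones of A♯m(maj7) are A♯, C♯, E♯, G𝄪.
The 3rd is C♯ and the 7th is G𝄪.
From C♯ to G𝄪: 8 semitones over a fifth = augmented.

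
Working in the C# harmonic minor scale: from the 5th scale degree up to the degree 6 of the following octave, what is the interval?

minor ninth

C# harmonic minor: C# D# E F# G# A B#.
That puts G# below A.
9 letter names make it a ninth; at 13 semitones (a half step narrower than major) the quality is minor.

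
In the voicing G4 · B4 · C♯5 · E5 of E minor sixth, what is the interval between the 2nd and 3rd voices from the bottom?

Those voices are B4 and C♯5.
From B to C♯ is 2 semitones, exactly the major second.

major 2nd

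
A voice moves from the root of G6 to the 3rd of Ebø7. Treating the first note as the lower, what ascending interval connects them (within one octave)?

diminished octave

G6 has G as its root, and Ebø7 has Gb as its 3rd.
G up to Gb is 11 semitones, a half step narrower than a perfect octave, so the interval is diminished.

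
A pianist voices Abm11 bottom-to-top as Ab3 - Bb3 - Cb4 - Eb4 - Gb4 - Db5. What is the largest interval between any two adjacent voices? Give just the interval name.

P5

Adjacent intervals: Ab3→Bb3 = major second; Bb3→Cb4 = minor second; Cb4→Eb4 = major third; Eb4→Gb4 = minor third; Gb4→Db5 = perfect fifth.
The largest is Gb4 to Db5, a perfect fifth (7 semitones).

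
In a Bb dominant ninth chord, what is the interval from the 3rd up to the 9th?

Spelling the chord: Bb-D-F-Ab-C.
So we need the interval from D up to C.
From D to C: 10 semitones over a seventh = minor.

m7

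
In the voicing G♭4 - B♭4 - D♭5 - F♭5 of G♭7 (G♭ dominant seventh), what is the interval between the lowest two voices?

M3

Those voices are G♭4 and B♭4.
G♭ up to B♭ spans 3 letter names and 4 semitones — a major third.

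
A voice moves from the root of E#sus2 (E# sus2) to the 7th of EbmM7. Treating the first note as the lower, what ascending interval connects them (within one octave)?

diminished seventh

E#sus2 (E# sus2) has E# as its root, and EbmM7 has D as its 7th.
7 letter names make it a seventh; at 9 semitones (a whole step narrower than major) the quality is diminished.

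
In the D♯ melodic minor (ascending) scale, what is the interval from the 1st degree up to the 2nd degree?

D♯ melodic minor: D♯ E♯ F♯ G♯ A♯ B♯ C𝄪.
The 1st degree is D♯ and the 2nd scale degree is E♯.
From D♯ to E♯ is 2 semitones, exactly the major second.

M2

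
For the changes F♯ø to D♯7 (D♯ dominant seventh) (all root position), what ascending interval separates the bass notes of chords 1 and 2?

The roots are F♯ and D♯.
From F♯ to D♯ is 9 semitones, exactly the major sixth.

major 6th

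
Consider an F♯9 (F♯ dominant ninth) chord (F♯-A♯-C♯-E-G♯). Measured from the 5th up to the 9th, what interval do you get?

That puts C♯ below G♯.
C♯ up to G♯ spans 5 letter names and 7 semitones — a perfect fifth.

perfect fifth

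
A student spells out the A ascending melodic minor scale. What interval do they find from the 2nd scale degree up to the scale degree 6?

perfect fifth

Spelling the A ascending melodic minor scale: A B C D E F♯ G♯.
The 2nd scale degree is B and the degree 6 is F♯.
B up to F♯ spans 5 letter names and 7 semitones — a perfect fifth.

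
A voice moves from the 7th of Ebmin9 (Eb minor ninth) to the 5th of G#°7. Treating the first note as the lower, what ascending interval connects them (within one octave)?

The 7th of Ebmin9 (Eb minor ninth) is Db; the 5th of G#°7 is D.
1 letter names make it a unison; at 1 semitone (a half step wider than perfect) the quality is augmented.

augmented 1st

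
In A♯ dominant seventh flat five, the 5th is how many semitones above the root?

Spelling the chord: A♯-C𝄪-E-G♯.
A♯ to E is a diminished fifth: 6 semitones.

6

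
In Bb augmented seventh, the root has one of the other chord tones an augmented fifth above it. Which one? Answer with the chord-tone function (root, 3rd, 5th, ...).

Bb+7 (Bb augmented seventh): Bb-D-F#-Ab.
The root is Bb. An augmented fifth above Bb is F#.
F# is the chord's 5th.

5th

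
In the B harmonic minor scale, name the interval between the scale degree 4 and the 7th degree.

B harmonic minor: B C♯ D E F♯ G A♯.
That puts E below A♯.
From E to A♯: 6 semitones over a fourth = augmented.

A4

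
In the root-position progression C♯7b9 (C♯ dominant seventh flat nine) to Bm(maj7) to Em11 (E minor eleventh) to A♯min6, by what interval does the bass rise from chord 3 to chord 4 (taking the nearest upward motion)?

The roots are E and A♯.
4 letter names make it a fourth; at 6 semitones (a half step wider than perfect) the quality is augmented.

augmented 4th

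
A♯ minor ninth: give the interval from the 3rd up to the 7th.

perfect fifth

The chord tones of A♯m9 are A♯ C♯ E♯ G♯ B♯.
The 3rd is C♯ and the 7th is G♯.
From C♯ to G♯ is 7 semitones, exactly the perfect fifth.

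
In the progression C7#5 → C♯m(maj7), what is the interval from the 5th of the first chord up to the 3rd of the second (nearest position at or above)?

minor sixth

The 5th of C7#5 is G♯; the 3rd of C♯m(maj7) is E.
From G♯ to E: 8 semitones over a sixth = minor.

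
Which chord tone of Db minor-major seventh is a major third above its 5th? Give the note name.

C

Spelling the chord: Db, Fb, Ab, C.
The 5th is Ab. A major third above Ab is C.
C is the chord's 7th.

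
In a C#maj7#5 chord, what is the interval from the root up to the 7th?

major seventh

The chord tones of C#maj7#5 (C# augmented major seventh) are C# E# G## B#.
The root is C# and the 7th is B#.
From C# to B# is 11 semitones, exactly the major seventh.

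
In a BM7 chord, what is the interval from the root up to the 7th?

Spelling the chord: B–D♯–F♯–A♯.
That puts B below A♯.
From B to A♯ is 11 semitones, exactly the major seventh.

major seventh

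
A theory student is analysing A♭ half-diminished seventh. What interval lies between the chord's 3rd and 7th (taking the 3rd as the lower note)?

perfect fifth

Spelling the chord: A♭–C♭–E𝄫–G♭.
So we need the interval from C♭ up to G♭.
C♭ up to G♭ spans 5 letter names and 7 semitones — a perfect fifth.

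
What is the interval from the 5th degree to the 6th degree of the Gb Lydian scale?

major second

Gb lydian: Gb Ab Bb C Db Eb F.
That puts Db below Eb.
Db up to Eb spans 2 letter names and 2 semitones — a major second.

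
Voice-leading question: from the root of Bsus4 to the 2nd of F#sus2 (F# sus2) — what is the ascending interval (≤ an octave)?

major 6th

The root of Bsus4 is B; the 2nd of F#sus2 (F# sus2) is G#.
From B to G# is 9 semitones, exactly the major sixth.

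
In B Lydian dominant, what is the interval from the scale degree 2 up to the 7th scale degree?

minor 6th

B lydian dominant: B C# D# E# F# G# A.
That puts C# below A.
6 letter names make it a sixth; at 8 semitones (a half step narrower than major) the quality is minor.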